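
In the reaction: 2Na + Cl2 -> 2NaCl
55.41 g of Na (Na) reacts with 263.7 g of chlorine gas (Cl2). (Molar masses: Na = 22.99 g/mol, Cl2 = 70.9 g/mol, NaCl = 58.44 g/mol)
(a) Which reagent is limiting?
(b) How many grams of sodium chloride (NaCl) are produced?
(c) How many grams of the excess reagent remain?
(a) Na, (b) 140.9 g, (c) 178.3 g

Moles of Na = 55.41 g ÷ 22.99 g/mol = 2.41018 mol
Moles of Cl2 = 263.7 g ÷ 70.9 g/mol = 3.71932 mol
Moles ÷ coefficient: Na: 2.41018/2 = 1.205, Cl2: 3.71932/1 = 3.719
(a) Na has the smaller value, so Na is the limiting reagent.
(b) Moles of NaCl = 2.41018 mol Na × (2/2) = 2.41018 mol; mass = 2.41018 mol × 58.44 g/mol = 140.9 g
(c) Cl2 consumed = 2.41018 × (1/2) = 1.20509 mol; remaining = 3.71932 − 1.20509 = 2.51423 mol; mass = 2.51423 mol × 70.9 g/mol = 178.3 g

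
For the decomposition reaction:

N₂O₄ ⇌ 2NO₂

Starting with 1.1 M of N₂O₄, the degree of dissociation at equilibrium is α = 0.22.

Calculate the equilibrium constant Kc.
K_c = 0.2730

x = α·[A]₀ = 0.22 × 1.1 = 0.242 M dissociated.
At eq: [N₂O₄] = 1.1 − 0.242 = 0.858 M; [NO₂] = 2x = 0.484 M.
Kc = [NO₂]²/[N₂O₄] = (0.484)²/0.858 = 0.273.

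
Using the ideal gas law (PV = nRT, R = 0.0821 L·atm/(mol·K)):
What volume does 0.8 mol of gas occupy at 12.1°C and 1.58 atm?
T = 12.1°C + 273.15 = 285.25 K
V = nRT/P = (0.8 × 0.0821 × 285.25) / 1.58
V = 11.86 L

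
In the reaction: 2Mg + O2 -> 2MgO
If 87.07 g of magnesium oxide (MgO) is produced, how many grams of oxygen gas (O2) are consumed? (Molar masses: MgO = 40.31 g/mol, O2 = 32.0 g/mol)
Moles of MgO = 87.07 g ÷ 40.31 g/mol = 2.16001 mol
Mole ratio: 1 mol O2 / 2 mol MgO
Moles of O2 = 2.16001 × (1/2) = 1.08 mol
Mass of O2 = 1.08 mol × 32.0 g/mol = 34.56 g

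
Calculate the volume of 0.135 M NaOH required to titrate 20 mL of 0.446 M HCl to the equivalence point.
V_{base} = 66.1 mL

At equivalence: moles acid = moles base.
moles HCl = 0.446 M × 0.02 L = 0.00892 mol
V_NaOH = 0.00892 mol ÷ 0.135 M = 0.06607 L = 66.1 mL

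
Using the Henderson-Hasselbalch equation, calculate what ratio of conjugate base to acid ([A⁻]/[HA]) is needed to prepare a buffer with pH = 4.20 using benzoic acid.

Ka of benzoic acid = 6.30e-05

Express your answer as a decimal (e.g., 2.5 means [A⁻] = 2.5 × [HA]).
[A⁻]/[HA] = 0.998

pKa = −log(6.30e-05) = 4.2007. pH = pKa + log([A⁻]/[HA]). 4.20 = 4.2007 + log(ratio). log(ratio) = 4.20 − 4.2007 = -0.0007. ratio = 10^(-0.0007) = 0.998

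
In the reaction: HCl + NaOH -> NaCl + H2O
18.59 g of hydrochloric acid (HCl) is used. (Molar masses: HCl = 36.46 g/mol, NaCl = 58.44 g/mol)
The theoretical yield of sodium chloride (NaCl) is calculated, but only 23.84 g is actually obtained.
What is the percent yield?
Moles of HCl = 18.59 g ÷ 36.46 g/mol = 0.509874 mol
Mole ratio: 1 mol NaCl / 1 mol HCl
Moles of NaCl = 0.509874 × (1/1) = 0.509874 mol
Theoretical yield = 0.509874 mol × 58.44 g/mol = 29.797 g
Actual yield = 23.84 g
Percent yield = (23.84 / 29.797) × 100% = 80.0%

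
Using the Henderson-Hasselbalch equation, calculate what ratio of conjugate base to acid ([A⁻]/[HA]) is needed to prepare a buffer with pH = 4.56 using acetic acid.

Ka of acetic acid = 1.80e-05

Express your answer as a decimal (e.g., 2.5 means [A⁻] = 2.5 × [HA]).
[A⁻]/[HA] = 0.654

pKa = −log(1.80e-05) = 4.7447. pH = pKa + log([A⁻]/[HA]). 4.56 = 4.7447 + log(ratio). log(ratio) = 4.56 − 4.7447 = -0.1847. ratio = 10^(-0.1847) = 0.654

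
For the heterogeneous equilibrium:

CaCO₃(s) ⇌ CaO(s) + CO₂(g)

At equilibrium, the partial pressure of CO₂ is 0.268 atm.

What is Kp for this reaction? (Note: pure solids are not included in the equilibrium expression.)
K_p = 0.268

Solids (CaCO₃, CaO) have activity 1 and are excluded.
Kp = P(CO₂) = 0.268.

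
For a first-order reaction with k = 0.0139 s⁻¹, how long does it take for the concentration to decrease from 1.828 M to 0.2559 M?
141.45 s

From ln[A] = ln[A]₀ - k·t: t = ln([A]₀/[A])/k = ln(1.828/0.2559)/0.0139 = ln(7.1434)/0.0139 = 1.9662/0.0139 = 141.45 s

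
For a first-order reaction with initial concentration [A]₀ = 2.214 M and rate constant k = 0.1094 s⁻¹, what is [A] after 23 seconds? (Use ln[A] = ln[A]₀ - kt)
0.1788 M

ln[A] = ln[A]₀ - k·t = ln(2.214) - (0.1094)·(23) = 0.7948 - 2.5162 = -1.7214
[A] = e^(-1.7214) = 0.1788 M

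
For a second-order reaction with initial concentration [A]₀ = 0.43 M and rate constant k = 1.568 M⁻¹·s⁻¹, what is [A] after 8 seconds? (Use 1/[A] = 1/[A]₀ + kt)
0.0673 M

1/[A] = 1/[A]₀ + k·t = 1/0.43 + (1.568)·(8) = 2.3256 + 12.5440 = 14.8696
[A] = 1/14.8696 = 0.0673 M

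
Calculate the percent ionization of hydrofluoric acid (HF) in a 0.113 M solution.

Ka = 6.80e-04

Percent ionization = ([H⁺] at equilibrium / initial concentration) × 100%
Percent ionization = 7.46%

Let x = [H⁺]. Ka = x²/(C - x) ⇒ x² + (6.80e-04)x - (6.80e-04)(0.113) = 0. x = 8.4324e-03. Percent = (8.4324e-03/0.113) × 100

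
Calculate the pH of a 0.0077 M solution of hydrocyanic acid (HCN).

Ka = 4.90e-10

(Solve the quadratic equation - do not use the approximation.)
pH = 5.71

x² + Ka×x - Ka×C = 0. Using quadratic formula: [H⁺] = 1.9422e-06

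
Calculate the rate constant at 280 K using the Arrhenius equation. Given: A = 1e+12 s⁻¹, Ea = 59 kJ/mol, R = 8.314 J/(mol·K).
9.84e+00 s⁻¹

k = A·exp(-Ea/(R·T)) = 1e+12·exp(-59000/(8.314·280)) = 1e+12·exp(-25.3445) = 1e+12·9.8405e-12 = 9.84e+00 s⁻¹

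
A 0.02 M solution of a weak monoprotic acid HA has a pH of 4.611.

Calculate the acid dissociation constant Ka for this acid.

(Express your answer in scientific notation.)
K_a = 3.00e-08

[H⁺] = 10^(−pH) = 10^(−4.611) = 2.449e-05 M. For HA ⇌ H⁺ + A⁻, Ka = x²/(C − x) = (2.449e-05)²/(0.02 − 2.449e-05) = 3.00e-08.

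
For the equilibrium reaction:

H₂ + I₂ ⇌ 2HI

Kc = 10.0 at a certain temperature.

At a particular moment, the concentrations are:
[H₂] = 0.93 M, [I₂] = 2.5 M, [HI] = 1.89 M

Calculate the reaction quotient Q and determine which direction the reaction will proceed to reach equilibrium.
Q = 1.536, Q < K, reaction proceeds forward (toward products)

Q = ([HI]^2) / ([H₂] × [I₂])
  = ((1.89)^2) / ((0.93)·(2.5)) = 3.5721/2.325 = 1.536
Since Q = 1.536 < Kc = 10.0, the reaction proceeds forward (toward products) to reach equilibrium.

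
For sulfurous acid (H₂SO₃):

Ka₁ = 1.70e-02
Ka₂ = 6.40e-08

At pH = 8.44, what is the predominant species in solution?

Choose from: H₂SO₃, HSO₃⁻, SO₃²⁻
SO₃²⁻

pKa1 = 1.77, pKa2 = 7.19. Each pKa is the crossover between adjacent species; pH = 8.44 lies in the region where SO₃²⁻ predominates.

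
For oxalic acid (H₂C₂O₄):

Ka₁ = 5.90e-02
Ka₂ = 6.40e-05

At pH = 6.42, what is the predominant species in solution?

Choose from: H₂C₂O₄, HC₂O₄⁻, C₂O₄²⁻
C₂O₄²⁻

pKa1 = 1.23, pKa2 = 4.19. Each pKa is the crossover between adjacent species; pH = 6.42 lies in the region where C₂O₄²⁻ predominates.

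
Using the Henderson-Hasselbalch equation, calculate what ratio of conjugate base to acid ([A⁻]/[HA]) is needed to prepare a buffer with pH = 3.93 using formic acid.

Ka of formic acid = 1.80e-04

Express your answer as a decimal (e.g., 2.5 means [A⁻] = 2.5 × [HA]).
[A⁻]/[HA] = 1.532

pKa = −log(1.80e-04) = 3.7447. pH = pKa + log([A⁻]/[HA]). 3.93 = 3.7447 + log(ratio). log(ratio) = 3.93 − 3.7447 = 0.1853. ratio = 10^(0.1853) = 1.532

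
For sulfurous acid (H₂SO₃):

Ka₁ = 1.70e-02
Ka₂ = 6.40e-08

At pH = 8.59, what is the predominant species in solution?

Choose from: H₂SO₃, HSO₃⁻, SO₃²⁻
SO₃²⁻

pKa1 = 1.77, pKa2 = 7.19. Each pKa is the crossover between adjacent species; pH = 8.59 lies in the region where SO₃²⁻ predominates.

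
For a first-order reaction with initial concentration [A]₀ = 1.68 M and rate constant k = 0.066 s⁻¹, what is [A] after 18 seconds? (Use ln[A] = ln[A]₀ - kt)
0.5121 M

ln[A] = ln[A]₀ - k·t = ln(1.68) - (0.066)·(18) = 0.5188 - 1.1880 = -0.6692
[A] = e^(-0.6692) = 0.5121 M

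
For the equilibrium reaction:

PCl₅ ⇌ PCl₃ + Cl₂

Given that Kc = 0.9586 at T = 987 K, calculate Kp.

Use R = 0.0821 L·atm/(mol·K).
K_p = 77.6779

Δn = (moles gaseous products) − (moles gaseous reactants) = 1
T = 987 K; RT = 0.0821 × 987 = 81.0327
Kp = Kc·(RT)^Δn = 0.9586 × (81.0327)^1 = 0.9586 × 81.0327 = 77.6779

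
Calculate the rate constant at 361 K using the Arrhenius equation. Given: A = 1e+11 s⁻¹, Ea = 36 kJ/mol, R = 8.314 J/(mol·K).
6.18e+05 s⁻¹

k = A·exp(-Ea/(R·T)) = 1e+11·exp(-36000/(8.314·361)) = 1e+11·exp(-11.9946) = 1e+11·6.1776e-06 = 6.18e+05 s⁻¹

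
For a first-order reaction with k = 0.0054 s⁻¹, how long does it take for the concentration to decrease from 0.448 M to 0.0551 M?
388.08 s

From ln[A] = ln[A]₀ - k·t: t = ln([A]₀/[A])/k = ln(0.448/0.0551)/0.0054 = ln(8.1307)/0.0054 = 2.0956/0.0054 = 388.08 s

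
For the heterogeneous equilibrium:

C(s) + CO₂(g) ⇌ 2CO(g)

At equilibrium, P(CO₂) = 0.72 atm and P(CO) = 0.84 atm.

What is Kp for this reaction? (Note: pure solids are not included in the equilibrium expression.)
K_p = 0.980

Solid C is excluded.
Kp = P(CO)²/P(CO₂) = (0.84)²/0.72 = 0.7056/0.72 = 0.980.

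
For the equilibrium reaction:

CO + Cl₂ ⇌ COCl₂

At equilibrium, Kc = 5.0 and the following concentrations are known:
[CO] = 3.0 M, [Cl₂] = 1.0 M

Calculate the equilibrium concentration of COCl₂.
[COCl₂] = 15.0000 M

Kc = ([COCl₂]) / ([CO] × [Cl₂]) = 5.0
[COCl₂]^1 = Kc · (reactant terms)/(other product terms) = 5.0 · 3 / 1 = 15
[COCl₂] = 15.0000 M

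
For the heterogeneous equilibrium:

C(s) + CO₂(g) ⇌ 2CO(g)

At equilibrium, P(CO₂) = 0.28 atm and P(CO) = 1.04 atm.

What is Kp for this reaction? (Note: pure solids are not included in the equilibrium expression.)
K_p = 3.863

Solid C is excluded.
Kp = P(CO)²/P(CO₂) = (1.04)²/0.28 = 1.082/0.28 = 3.863.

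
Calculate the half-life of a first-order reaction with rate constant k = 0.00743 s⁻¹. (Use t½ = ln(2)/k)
93.29 s

t½ = ln(2)/k = 0.6931/0.00743 = 93.29 s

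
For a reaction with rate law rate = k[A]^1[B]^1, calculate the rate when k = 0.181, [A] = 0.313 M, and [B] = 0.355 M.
0.02011 M/s

rate = k·[A]^1·[B]^1 = 0.181·(0.313)^1·(0.355)^1 = 0.181·0.313·0.355 = 0.02011 M/s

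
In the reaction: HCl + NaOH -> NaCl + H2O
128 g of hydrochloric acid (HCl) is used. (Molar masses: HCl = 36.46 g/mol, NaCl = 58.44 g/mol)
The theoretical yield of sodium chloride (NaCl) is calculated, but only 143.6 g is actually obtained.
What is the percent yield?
Moles of HCl = 128 g ÷ 36.46 g/mol = 3.5107 mol
Mole ratio: 1 mol NaCl / 1 mol HCl
Moles of NaCl = 3.5107 × (1/1) = 3.5107 mol
Theoretical yield = 3.5107 mol × 58.44 g/mol = 205.17 g
Actual yield = 143.6 g
Percent yield = (143.6 / 205.17) × 100% = 70.0%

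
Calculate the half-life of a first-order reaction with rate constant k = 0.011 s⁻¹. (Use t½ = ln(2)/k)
63.01 s

t½ = ln(2)/k = 0.6931/0.011 = 63.01 s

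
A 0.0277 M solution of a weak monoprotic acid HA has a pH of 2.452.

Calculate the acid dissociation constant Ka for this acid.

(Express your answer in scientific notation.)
K_a = 5.16e-04

[H⁺] = 10^(−pH) = 10^(−2.452) = 3.532e-03 M. For HA ⇌ H⁺ + A⁻, Ka = x²/(C − x) = (3.532e-03)²/(0.0277 − 3.532e-03) = 5.16e-04.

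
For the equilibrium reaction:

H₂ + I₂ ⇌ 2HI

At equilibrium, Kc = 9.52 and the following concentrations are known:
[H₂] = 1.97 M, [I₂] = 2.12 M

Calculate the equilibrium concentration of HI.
[HI] = 6.3055 M

Kc = ([HI]^2) / ([H₂] × [I₂]) = 9.52
[HI]^2 = Kc · (reactant terms)/(other product terms) = 9.52 · 4.1764 / 1 = 39.759
[HI] = (39.759)^(1/2) = 6.3055 M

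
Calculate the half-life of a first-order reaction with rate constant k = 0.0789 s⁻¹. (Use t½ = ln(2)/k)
8.79 s

t½ = ln(2)/k = 0.6931/0.0789 = 8.79 s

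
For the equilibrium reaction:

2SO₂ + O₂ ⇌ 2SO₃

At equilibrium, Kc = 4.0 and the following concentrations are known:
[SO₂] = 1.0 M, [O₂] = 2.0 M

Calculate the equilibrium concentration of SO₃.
[SO₃] = 2.8284 M

Kc = ([SO₃]^2) / ([SO₂]^2 × [O₂]) = 4.0
[SO₃]^2 = Kc · (reactant terms)/(other product terms) = 4.0 · 2 / 1 = 8
[SO₃] = (8)^(1/2) = 2.8284 M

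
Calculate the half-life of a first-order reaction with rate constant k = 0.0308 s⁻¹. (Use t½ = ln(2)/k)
22.50 s

t½ = ln(2)/k = 0.6931/0.0308 = 22.50 s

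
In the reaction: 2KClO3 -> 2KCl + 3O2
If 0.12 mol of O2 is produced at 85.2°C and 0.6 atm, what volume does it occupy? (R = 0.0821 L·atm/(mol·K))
T = 85.2°C + 273.15 = 358.35 K
V = nRT/P = (0.12 × 0.0821 × 358.35) / 0.6
V = 5.88 L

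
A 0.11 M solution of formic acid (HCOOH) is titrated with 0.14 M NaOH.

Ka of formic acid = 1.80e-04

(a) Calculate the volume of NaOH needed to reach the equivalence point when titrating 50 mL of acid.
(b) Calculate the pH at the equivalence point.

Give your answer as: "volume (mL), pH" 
V = 39.3 mL, pH = 8.27

(a) At equivalence: moles acid = moles base.
moles acid = 0.11 × 0.05 = 0.0055 mol; V_NaOH = 0.0055/0.14 = 0.03929 L = 39.3 mL.
(b) At equivalence, all acid → conjugate base A⁻ at [A⁻] = 0.0055/0.08929 = 0.0616 M.
Kb = Kw/Ka = 1.0e-14/1.80e-04 = 5.556e-11; [OH⁻] = √(Kb·[A⁻]) = 1.850e-06; pOH = 5.73; pH = 14 − pOH = 8.27.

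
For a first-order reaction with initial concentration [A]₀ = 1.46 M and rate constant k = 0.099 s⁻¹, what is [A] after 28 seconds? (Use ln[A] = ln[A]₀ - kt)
0.0913 M

ln[A] = ln[A]₀ - k·t = ln(1.46) - (0.099)·(28) = 0.3784 - 2.7720 = -2.3936
[A] = e^(-2.3936) = 0.0913 M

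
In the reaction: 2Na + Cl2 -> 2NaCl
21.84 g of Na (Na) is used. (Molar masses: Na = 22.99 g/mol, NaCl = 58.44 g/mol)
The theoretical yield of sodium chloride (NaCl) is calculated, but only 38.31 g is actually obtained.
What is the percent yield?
Moles of Na = 21.84 g ÷ 22.99 g/mol = 0.949978 mol
Mole ratio: 2 mol NaCl / 2 mol Na
Moles of NaCl = 0.949978 × (2/2) = 0.949978 mol
Theoretical yield = 0.949978 mol × 58.44 g/mol = 55.517 g
Actual yield = 38.31 g
Percent yield = (38.31 / 55.517) × 100% = 69.0%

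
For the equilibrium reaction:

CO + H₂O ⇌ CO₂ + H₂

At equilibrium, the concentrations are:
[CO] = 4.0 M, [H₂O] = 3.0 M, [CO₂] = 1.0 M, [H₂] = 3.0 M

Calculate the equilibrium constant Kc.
K_c = 0.2500

Kc = ([CO₂] × [H₂]) / ([CO] × [H₂O])
   = ((1.0)·(3.0)) / ((4.0)·(3.0))
   = 3 / 12 = 0.2500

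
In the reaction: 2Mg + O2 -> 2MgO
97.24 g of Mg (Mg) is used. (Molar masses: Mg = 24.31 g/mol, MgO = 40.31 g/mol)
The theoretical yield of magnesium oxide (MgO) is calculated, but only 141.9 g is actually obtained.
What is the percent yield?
Moles of Mg = 97.24 g ÷ 24.31 g/mol = 4 mol
Mole ratio: 2 mol MgO / 2 mol Mg
Moles of MgO = 4 × (2/2) = 4 mol
Theoretical yield = 4 mol × 40.31 g/mol = 161.24 g
Actual yield = 141.9 g
Percent yield = (141.9 / 161.24) × 100% = 88.0%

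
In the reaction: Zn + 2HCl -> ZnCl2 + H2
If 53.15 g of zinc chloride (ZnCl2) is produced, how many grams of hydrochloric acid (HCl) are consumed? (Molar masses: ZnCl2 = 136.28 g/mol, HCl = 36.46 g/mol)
Moles of ZnCl2 = 53.15 g ÷ 136.28 g/mol = 0.390006 mol
Mole ratio: 2 mol HCl / 1 mol ZnCl2
Moles of HCl = 0.390006 × (2/1) = 0.780012 mol
Mass of HCl = 0.780012 mol × 36.46 g/mol = 28.44 g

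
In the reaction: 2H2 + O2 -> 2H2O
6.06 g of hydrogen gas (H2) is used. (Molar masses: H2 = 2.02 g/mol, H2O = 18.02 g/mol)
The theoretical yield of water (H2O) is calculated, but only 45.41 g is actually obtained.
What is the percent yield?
Moles of H2 = 6.06 g ÷ 2.02 g/mol = 3 mol
Mole ratio: 2 mol H2O / 2 mol H2
Moles of H2O = 3 × (2/2) = 3 mol
Theoretical yield = 3 mol × 18.02 g/mol = 54.06 g
Actual yield = 45.41 g
Percent yield = (45.41 / 54.06) × 100% = 84.0%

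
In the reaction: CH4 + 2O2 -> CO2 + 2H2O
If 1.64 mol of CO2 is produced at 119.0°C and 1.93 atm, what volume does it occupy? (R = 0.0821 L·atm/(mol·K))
T = 119.0°C + 273.15 = 392.15 K
V = nRT/P = (1.64 × 0.0821 × 392.15) / 1.93
V = 27.36 L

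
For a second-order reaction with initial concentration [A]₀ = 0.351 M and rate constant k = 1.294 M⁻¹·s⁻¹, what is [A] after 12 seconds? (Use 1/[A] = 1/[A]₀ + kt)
0.0544 M

1/[A] = 1/[A]₀ + k·t = 1/0.351 + (1.294)·(12) = 2.8490 + 15.5280 = 18.3770
[A] = 1/18.3770 = 0.0544 M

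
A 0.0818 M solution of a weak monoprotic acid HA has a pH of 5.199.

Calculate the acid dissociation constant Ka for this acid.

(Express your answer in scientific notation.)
K_a = 4.89e-10

[H⁺] = 10^(−pH) = 10^(−5.199) = 6.324e-06 M. For HA ⇌ H⁺ + A⁻, Ka = x²/(C − x) = (6.324e-06)²/(0.0818 − 6.324e-06) = 4.89e-10.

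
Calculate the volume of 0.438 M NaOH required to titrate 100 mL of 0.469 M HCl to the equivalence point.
V_{base} = 107.1 mL

At equivalence: moles acid = moles base.
moles HCl = 0.469 M × 0.1 L = 0.0469 mol
V_NaOH = 0.0469 mol ÷ 0.438 M = 0.1071 L = 107.1 mL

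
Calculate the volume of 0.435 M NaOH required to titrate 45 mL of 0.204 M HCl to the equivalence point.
V_{base} = 21.1 mL

At equivalence: moles acid = moles base.
moles HCl = 0.204 M × 0.045 L = 0.00918 mol
V_NaOH = 0.00918 mol ÷ 0.435 M = 0.0211 L = 21.1 mL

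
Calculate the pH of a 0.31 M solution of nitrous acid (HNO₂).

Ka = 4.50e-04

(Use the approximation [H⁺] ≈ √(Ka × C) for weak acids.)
pH = 1.93

[H⁺] = √(Ka × C) = √(4.50e-04 × 0.31) = 1.1811e-02. pH = -log(1.1811e-02)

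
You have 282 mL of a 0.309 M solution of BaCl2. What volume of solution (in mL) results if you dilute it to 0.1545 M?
Using M₁V₁ = M₂V₂:
0.309 × 282 = 0.1545 × V₂
V₂ = (0.309 × 282) / 0.1545 = 564 mL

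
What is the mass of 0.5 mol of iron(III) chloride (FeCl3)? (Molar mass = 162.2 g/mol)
Mass = 0.5 mol × 162.2 g/mol = 81.1 g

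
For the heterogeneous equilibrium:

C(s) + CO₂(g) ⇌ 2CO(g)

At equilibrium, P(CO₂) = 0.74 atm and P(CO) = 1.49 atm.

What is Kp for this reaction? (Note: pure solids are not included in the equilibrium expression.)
K_p = 3.000

Solid C is excluded.
Kp = P(CO)²/P(CO₂) = (1.49)²/0.74 = 2.22/0.74 = 3.000.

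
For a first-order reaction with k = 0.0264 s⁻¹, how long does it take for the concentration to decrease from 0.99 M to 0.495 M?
26.26 s

From ln[A] = ln[A]₀ - k·t: t = ln([A]₀/[A])/k = ln(0.99/0.495)/0.0264 = ln(2.0000)/0.0264 = 0.6931/0.0264 = 26.26 s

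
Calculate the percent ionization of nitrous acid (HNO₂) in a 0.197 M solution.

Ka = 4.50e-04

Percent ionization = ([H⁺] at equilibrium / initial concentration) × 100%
Percent ionization = 4.67%

Let x = [H⁺]. Ka = x²/(C - x) ⇒ x² + (4.50e-04)x - (4.50e-04)(0.197) = 0. x = 9.1931e-03. Percent = (9.1931e-03/0.197) × 100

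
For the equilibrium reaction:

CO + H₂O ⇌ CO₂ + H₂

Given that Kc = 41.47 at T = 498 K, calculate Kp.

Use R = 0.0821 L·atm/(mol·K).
K_p = 41.4700

Δn = (moles gaseous products) − (moles gaseous reactants) = 0
T = 498 K; RT = 0.0821 × 498 = 40.8858
Kp = Kc·(RT)^Δn = 41.47 × (40.8858)^0 = 41.47 × 1 = 41.4700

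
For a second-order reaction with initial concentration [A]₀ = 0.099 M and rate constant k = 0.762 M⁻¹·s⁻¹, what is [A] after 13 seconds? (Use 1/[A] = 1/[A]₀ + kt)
0.0500 M

1/[A] = 1/[A]₀ + k·t = 1/0.099 + (0.762)·(13) = 10.1010 + 9.9060 = 20.0070
[A] = 1/20.0070 = 0.0500 M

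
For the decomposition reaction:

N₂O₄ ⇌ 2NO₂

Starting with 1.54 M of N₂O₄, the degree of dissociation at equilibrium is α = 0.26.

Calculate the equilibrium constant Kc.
K_c = 0.5627

x = α·[A]₀ = 0.26 × 1.54 = 0.4004 M dissociated.
At eq: [N₂O₄] = 1.54 − 0.4004 = 1.14 M; [NO₂] = 2x = 0.8008 M.
Kc = [NO₂]²/[N₂O₄] = (0.8008)²/1.14 = 0.5627.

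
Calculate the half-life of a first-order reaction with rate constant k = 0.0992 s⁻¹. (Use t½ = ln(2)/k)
6.99 s

t½ = ln(2)/k = 0.6931/0.0992 = 6.99 s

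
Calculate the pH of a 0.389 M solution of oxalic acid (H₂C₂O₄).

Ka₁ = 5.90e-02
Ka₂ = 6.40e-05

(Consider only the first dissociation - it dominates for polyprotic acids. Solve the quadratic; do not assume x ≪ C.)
pH = 0.90

x² + Ka₁·x − Ka₁·C = 0 with Ka₁ = 5.90e-02, C = 0.389.
x = (−Ka₁ + √(Ka₁² + 4·Ka₁·C))/2 = 1.2484e-01 M, so pH = 0.90.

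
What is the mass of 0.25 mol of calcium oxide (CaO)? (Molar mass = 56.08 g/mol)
Mass = 0.25 mol × 56.08 g/mol = 14.02 g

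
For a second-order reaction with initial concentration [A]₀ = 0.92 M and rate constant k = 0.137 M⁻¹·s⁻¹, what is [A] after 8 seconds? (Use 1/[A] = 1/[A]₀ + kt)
0.4581 M

1/[A] = 1/[A]₀ + k·t = 1/0.92 + (0.137)·(8) = 1.0870 + 1.0960 = 2.1830
[A] = 1/2.1830 = 0.4581 M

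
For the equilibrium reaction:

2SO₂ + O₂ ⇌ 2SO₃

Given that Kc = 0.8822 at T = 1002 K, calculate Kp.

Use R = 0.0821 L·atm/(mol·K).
K_p = 0.0107

Δn = (moles gaseous products) − (moles gaseous reactants) = -1
T = 1002 K; RT = 0.0821 × 1002 = 82.2642
Kp = Kc·(RT)^Δn = 0.8822 × (82.2642)^-1 = 0.8822 × 0.012156 = 0.0107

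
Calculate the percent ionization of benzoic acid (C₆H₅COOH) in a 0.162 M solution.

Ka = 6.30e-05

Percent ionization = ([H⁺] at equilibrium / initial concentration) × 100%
Percent ionization = 1.95%

Let x = [H⁺]. Ka = x²/(C - x) ⇒ x² + (6.30e-05)x - (6.30e-05)(0.162) = 0. x = 3.1633e-03. Percent = (3.1633e-03/0.162) × 100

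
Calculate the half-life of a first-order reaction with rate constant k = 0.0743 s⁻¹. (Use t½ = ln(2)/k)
9.33 s

t½ = ln(2)/k = 0.6931/0.0743 = 9.33 s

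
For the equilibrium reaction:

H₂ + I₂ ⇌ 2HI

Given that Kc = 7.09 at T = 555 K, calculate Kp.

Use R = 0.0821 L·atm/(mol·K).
K_p = 7.0900

Δn = (moles gaseous products) − (moles gaseous reactants) = 0
T = 555 K; RT = 0.0821 × 555 = 45.5655
Kp = Kc·(RT)^Δn = 7.09 × (45.5655)^0 = 7.09 × 1 = 7.0900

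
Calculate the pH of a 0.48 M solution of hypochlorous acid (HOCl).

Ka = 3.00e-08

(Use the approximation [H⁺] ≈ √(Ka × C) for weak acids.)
pH = 3.92

[H⁺] = √(Ka × C) = √(3.00e-08 × 0.48) = 1.2000e-04. pH = -log(1.2000e-04)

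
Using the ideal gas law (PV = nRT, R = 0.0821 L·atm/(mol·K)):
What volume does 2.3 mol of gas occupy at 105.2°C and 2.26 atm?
T = 105.2°C + 273.15 = 378.35 K
V = nRT/P = (2.3 × 0.0821 × 378.35) / 2.26
V = 31.61 L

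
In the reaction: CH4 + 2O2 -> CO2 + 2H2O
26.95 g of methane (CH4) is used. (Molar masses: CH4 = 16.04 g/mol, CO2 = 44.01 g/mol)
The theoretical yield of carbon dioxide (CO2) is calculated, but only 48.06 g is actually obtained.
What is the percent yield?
Moles of CH4 = 26.95 g ÷ 16.04 g/mol = 1.68017 mol
Mole ratio: 1 mol CO2 / 1 mol CH4
Moles of CO2 = 1.68017 × (1/1) = 1.68017 mol
Theoretical yield = 1.68017 mol × 44.01 g/mol = 73.944 g
Actual yield = 48.06 g
Percent yield = (48.06 / 73.944) × 100% = 65.0%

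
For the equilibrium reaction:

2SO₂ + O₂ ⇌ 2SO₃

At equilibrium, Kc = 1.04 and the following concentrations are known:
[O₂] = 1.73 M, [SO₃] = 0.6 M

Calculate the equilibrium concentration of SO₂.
[SO₂] = 0.4473 M

Kc = ([SO₃]^2) / ([SO₂]^2 × [O₂]) = 1.04
[SO₂]^2 = (product terms)/(Kc · other reactant terms) = 0.36 / (1.04 · 1.73) = 0.20009
[SO₂] = (0.20009)^(1/2) = 0.4473 M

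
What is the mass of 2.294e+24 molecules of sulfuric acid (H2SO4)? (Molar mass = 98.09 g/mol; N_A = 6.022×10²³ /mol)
Moles = 2.294e+24 ÷ 6.022×10²³ = 3.80937 mol
Mass = 3.80937 mol × 98.09 g/mol = 373.7 g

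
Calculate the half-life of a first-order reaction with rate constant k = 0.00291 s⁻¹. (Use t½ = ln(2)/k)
238.19 s

t½ = ln(2)/k = 0.6931/0.00291 = 238.19 s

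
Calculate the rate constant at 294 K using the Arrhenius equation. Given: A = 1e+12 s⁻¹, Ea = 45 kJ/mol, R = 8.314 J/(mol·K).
1.01e+04 s⁻¹

k = A·exp(-Ea/(R·T)) = 1e+12·exp(-45000/(8.314·294)) = 1e+12·exp(-18.4101) = 1e+12·1.0107e-08 = 1.01e+04 s⁻¹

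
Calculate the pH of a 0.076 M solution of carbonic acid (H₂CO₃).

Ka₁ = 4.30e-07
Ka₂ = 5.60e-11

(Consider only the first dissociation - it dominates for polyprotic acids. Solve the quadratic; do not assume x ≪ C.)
pH = 3.74

x² + Ka₁·x − Ka₁·C = 0 with Ka₁ = 4.30e-07, C = 0.076.
x = (−Ka₁ + √(Ka₁² + 4·Ka₁·C))/2 = 1.8056e-04 M, so pH = 3.74.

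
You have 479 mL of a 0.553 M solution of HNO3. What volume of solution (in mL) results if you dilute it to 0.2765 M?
Using M₁V₁ = M₂V₂:
0.553 × 479 = 0.2765 × V₂
V₂ = (0.553 × 479) / 0.2765 = 958 mL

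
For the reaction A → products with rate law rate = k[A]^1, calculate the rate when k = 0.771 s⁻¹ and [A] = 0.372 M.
0.2868 M/s

rate = k·[A]^1 = 0.771·(0.372)^1 = 0.771·0.372 = 0.2868 M/s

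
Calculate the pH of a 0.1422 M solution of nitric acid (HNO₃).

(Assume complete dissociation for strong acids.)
pH = 0.85

[H⁺] = 0.1422 M for strong acid. pH = -log[H⁺] = -log(0.1422)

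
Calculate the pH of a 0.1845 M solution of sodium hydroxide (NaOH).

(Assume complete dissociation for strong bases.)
pH = 13.27

[OH⁻] = 0.1845 M for strong base. pOH = -log[OH⁻] = 0.73, pH = 14 - pOH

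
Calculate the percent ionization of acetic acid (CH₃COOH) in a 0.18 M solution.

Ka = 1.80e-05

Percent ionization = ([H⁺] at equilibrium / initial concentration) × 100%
Percent ionization = 0.995%

Let x = [H⁺]. Ka = x²/(C - x) ⇒ x² + (1.80e-05)x - (1.80e-05)(0.18) = 0. x = 1.7910e-03. Percent = (1.7910e-03/0.18) × 100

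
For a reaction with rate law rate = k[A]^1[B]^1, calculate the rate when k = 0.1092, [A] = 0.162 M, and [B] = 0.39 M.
0.006899 M/s

rate = k·[A]^1·[B]^1 = 0.1092·(0.162)^1·(0.39)^1 = 0.1092·0.162·0.39 = 0.006899 M/s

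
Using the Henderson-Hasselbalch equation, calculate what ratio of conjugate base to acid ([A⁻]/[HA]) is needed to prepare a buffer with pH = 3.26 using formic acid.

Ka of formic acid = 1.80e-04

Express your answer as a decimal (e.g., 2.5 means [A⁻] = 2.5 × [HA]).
[A⁻]/[HA] = 0.328

pKa = −log(1.80e-04) = 3.7447. pH = pKa + log([A⁻]/[HA]). 3.26 = 3.7447 + log(ratio). log(ratio) = 3.26 − 3.7447 = -0.4847. ratio = 10^(-0.4847) = 0.328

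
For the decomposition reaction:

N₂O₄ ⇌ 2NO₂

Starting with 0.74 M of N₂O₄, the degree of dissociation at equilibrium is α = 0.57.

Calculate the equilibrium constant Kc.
K_c = 2.2365

x = α·[A]₀ = 0.57 × 0.74 = 0.4218 M dissociated.
At eq: [N₂O₄] = 0.74 − 0.4218 = 0.3182 M; [NO₂] = 2x = 0.8436 M.
Kc = [NO₂]²/[N₂O₄] = (0.8436)²/0.3182 = 2.237.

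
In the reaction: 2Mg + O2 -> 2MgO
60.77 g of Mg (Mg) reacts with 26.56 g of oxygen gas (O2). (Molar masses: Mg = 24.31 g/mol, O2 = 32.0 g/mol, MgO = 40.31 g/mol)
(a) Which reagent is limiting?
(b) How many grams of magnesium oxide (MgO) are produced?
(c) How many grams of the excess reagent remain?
(a) O2, (b) 66.91 g, (c) 20.42 g

Moles of Mg = 60.77 g ÷ 24.31 g/mol = 2.49979 mol
Moles of O2 = 26.56 g ÷ 32.0 g/mol = 0.83 mol
Moles ÷ coefficient: Mg: 2.49979/2 = 1.25, O2: 0.83/1 = 0.83
(a) O2 has the smaller value, so O2 is the limiting reagent.
(b) Moles of MgO = 0.83 mol O2 × (2/1) = 1.66 mol; mass = 1.66 mol × 40.31 g/mol = 66.91 g
(c) Mg consumed = 0.83 × (2/1) = 1.66 mol; remaining = 2.49979 − 1.66 = 0.839794 mol; mass = 0.839794 mol × 24.31 g/mol = 20.42 g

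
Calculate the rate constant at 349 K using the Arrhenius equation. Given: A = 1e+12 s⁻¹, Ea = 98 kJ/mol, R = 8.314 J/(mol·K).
2.15e-03 s⁻¹

k = A·exp(-Ea/(R·T)) = 1e+12·exp(-98000/(8.314·349)) = 1e+12·exp(-33.7746) = 1e+12·2.1472e-15 = 2.15e-03 s⁻¹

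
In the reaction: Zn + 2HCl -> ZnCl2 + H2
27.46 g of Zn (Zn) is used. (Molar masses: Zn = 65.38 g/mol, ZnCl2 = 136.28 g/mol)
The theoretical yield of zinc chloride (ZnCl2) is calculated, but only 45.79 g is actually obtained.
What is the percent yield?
Moles of Zn = 27.46 g ÷ 65.38 g/mol = 0.420006 mol
Mole ratio: 1 mol ZnCl2 / 1 mol Zn
Moles of ZnCl2 = 0.420006 × (1/1) = 0.420006 mol
Theoretical yield = 0.420006 mol × 136.28 g/mol = 57.238 g
Actual yield = 45.79 g
Percent yield = (45.79 / 57.238) × 100% = 80.0%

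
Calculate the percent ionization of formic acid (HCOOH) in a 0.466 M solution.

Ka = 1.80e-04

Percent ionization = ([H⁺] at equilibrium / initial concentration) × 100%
Percent ionization = 1.95%

Let x = [H⁺]. Ka = x²/(C - x) ⇒ x² + (1.80e-04)x - (1.80e-04)(0.466) = 0. x = 9.0690e-03. Percent = (9.0690e-03/0.466) × 100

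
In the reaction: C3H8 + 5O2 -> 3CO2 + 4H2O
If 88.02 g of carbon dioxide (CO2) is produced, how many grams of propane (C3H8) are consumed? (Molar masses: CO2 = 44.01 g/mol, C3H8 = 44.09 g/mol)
Moles of CO2 = 88.02 g ÷ 44.01 g/mol = 2 mol
Mole ratio: 1 mol C3H8 / 3 mol CO2
Moles of C3H8 = 2 × (1/3) = 0.666667 mol
Mass of C3H8 = 0.666667 mol × 44.09 g/mol = 29.39 g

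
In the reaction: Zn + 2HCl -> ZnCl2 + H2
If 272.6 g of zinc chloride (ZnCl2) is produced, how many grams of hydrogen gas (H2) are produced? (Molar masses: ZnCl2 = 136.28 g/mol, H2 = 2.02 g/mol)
Moles of ZnCl2 = 272.6 g ÷ 136.28 g/mol = 2.00029 mol
Mole ratio: 1 mol H2 / 1 mol ZnCl2
Moles of H2 = 2.00029 × (1/1) = 2.00029 mol
Mass of H2 = 2.00029 mol × 2.02 g/mol = 4.041 g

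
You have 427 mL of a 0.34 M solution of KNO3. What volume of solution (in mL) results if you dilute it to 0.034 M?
Using M₁V₁ = M₂V₂:
0.34 × 427 = 0.034 × V₂
V₂ = (0.34 × 427) / 0.034 = 4270 mL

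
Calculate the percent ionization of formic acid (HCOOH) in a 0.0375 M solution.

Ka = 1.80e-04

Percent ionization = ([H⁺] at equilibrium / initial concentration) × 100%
Percent ionization = 6.69%

Let x = [H⁺]. Ka = x²/(C - x) ⇒ x² + (1.80e-04)x - (1.80e-04)(0.0375) = 0. x = 2.5096e-03. Percent = (2.5096e-03/0.0375) × 100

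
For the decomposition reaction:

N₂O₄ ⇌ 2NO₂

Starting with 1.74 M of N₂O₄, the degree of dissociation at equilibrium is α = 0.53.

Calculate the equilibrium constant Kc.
K_c = 4.1597

x = α·[A]₀ = 0.53 × 1.74 = 0.9222 M dissociated.
At eq: [N₂O₄] = 1.74 − 0.9222 = 0.8178 M; [NO₂] = 2x = 1.844 M.
Kc = [NO₂]²/[N₂O₄] = (1.844)²/0.8178 = 4.16.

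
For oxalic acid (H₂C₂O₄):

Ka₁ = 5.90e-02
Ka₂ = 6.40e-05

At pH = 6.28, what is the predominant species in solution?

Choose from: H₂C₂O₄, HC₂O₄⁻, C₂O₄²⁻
C₂O₄²⁻

pKa1 = 1.23, pKa2 = 4.19. Each pKa is the crossover between adjacent species; pH = 6.28 lies in the region where C₂O₄²⁻ predominates.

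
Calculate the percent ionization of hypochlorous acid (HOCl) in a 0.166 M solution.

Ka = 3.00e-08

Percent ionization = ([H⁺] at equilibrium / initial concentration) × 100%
Percent ionization = 0.0425%

Let x = [H⁺]. Ka = x²/(C - x) ⇒ x² + (3.00e-08)x - (3.00e-08)(0.166) = 0. x = 7.0554e-05. Percent = (7.0554e-05/0.166) × 100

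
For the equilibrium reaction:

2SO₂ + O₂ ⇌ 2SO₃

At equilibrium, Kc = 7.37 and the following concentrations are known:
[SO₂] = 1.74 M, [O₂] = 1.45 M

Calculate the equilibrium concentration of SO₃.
[SO₃] = 5.6881 M

Kc = ([SO₃]^2) / ([SO₂]^2 × [O₂]) = 7.37
[SO₃]^2 = Kc · (reactant terms)/(other product terms) = 7.37 · 4.39 / 1 = 32.354
[SO₃] = (32.354)^(1/2) = 5.6881 M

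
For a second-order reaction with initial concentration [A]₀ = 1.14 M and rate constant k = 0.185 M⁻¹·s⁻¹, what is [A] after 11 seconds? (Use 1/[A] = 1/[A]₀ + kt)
0.3434 M

1/[A] = 1/[A]₀ + k·t = 1/1.14 + (0.185)·(11) = 0.8772 + 2.0350 = 2.9122
[A] = 1/2.9122 = 0.3434 M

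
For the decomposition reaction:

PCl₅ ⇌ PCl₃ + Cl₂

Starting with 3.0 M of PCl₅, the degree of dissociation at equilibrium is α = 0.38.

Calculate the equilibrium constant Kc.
K_c = 0.6987

x = α·[A]₀ = 0.38 × 3.0 = 1.14 M dissociated.
At eq: [PCl₅] = 3.0 − 1.14 = 1.86 M; [PCl₃] = [Cl₂] = x = 1.14 M.
Kc = [PCl₃][Cl₂]/[PCl₅] = (1.14)²/1.86 = 0.6987.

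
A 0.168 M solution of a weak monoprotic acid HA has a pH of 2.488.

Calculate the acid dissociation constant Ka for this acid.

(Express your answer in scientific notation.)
K_a = 6.41e-05

[H⁺] = 10^(−pH) = 10^(−2.488) = 3.251e-03 M. For HA ⇌ H⁺ + A⁻, Ka = x²/(C − x) = (3.251e-03)²/(0.168 − 3.251e-03) = 6.41e-05.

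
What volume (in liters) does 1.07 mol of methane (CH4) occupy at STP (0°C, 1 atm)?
At STP, 1 mol of gas occupies 22.4 L
Volume = 1.07 mol × 22.4 L/mol = 23.97 L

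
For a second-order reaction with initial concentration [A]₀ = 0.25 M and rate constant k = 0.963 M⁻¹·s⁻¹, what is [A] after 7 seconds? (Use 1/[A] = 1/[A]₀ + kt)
0.0931 M

1/[A] = 1/[A]₀ + k·t = 1/0.25 + (0.963)·(7) = 4.0000 + 6.7410 = 10.7410
[A] = 1/10.7410 = 0.0931 M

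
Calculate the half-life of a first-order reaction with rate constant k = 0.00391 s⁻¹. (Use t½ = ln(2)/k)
177.28 s

t½ = ln(2)/k = 0.6931/0.00391 = 177.28 s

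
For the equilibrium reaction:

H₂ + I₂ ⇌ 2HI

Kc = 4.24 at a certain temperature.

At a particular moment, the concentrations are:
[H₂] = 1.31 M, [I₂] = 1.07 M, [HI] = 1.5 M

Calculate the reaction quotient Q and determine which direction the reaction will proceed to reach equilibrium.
Q = 1.605, Q < K, reaction proceeds forward (toward products)

Q = ([HI]^2) / ([H₂] × [I₂])
  = ((1.5)^2) / ((1.31)·(1.07)) = 2.25/1.4017 = 1.605
Since Q = 1.605 < Kc = 4.24, the reaction proceeds forward (toward products) to reach equilibrium.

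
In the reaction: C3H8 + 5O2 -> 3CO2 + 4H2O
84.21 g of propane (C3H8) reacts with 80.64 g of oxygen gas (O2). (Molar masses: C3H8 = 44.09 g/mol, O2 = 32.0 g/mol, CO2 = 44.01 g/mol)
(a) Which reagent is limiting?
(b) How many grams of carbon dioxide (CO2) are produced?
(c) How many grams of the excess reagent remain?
(a) O2, (b) 66.54 g, (c) 61.99 g

Moles of C3H8 = 84.21 g ÷ 44.09 g/mol = 1.90996 mol
Moles of O2 = 80.64 g ÷ 32.0 g/mol = 2.52 mol
Moles ÷ coefficient: C3H8: 1.90996/1 = 1.91, O2: 2.52/5 = 0.504
(a) O2 has the smaller value, so O2 is the limiting reagent.
(b) Moles of CO2 = 2.52 mol O2 × (3/5) = 1.512 mol; mass = 1.512 mol × 44.01 g/mol = 66.54 g
(c) C3H8 consumed = 2.52 × (1/5) = 0.504 mol; remaining = 1.90996 − 0.504 = 1.40596 mol; mass = 1.40596 mol × 44.09 g/mol = 61.99 g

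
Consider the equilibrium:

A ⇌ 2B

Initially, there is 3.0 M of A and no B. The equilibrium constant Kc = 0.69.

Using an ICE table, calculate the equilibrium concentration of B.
[B] = 1.277 M

ICE: [A] = 3.0 − x, [B] = 2x.
Kc = (2x)²/(3.0 − x) = 0.69 ⇒ 4x² + 0.69x − 2.07 = 0.
x = (−0.69 + √(0.69² + 4·4·2.07))/(2·4) = (−0.69 + √33.596)/8 = 0.63828.
[B] = 2x = 1.277 M.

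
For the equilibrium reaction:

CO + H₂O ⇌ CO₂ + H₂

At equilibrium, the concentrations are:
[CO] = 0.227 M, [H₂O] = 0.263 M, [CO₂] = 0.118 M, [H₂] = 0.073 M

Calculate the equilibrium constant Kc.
K_c = 0.1443

Kc = ([CO₂] × [H₂]) / ([CO] × [H₂O])
   = ((0.118)·(0.073)) / ((0.227)·(0.263))
   = 0.008614 / 0.059701 = 0.1443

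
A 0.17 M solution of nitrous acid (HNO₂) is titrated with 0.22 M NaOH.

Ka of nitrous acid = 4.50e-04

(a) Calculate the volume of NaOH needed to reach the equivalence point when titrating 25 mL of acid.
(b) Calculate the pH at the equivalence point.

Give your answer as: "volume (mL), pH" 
V = 19.3 mL, pH = 8.16

(a) At equivalence: moles acid = moles base.
moles acid = 0.17 × 0.025 = 0.00425 mol; V_NaOH = 0.00425/0.22 = 0.01932 L = 19.3 mL.
(b) At equivalence, all acid → conjugate base A⁻ at [A⁻] = 0.00425/0.04432 = 0.0959 M.
Kb = Kw/Ka = 1.0e-14/4.50e-04 = 2.222e-11; [OH⁻] = √(Kb·[A⁻]) = 1.460e-06; pOH = 5.84; pH = 14 − pOH = 8.16.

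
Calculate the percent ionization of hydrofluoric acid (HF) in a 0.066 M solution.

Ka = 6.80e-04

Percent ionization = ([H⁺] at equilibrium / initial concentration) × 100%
Percent ionization = 9.65%

Let x = [H⁺]. Ka = x²/(C - x) ⇒ x² + (6.80e-04)x - (6.80e-04)(0.066) = 0. x = 6.3679e-03. Percent = (6.3679e-03/0.066) × 100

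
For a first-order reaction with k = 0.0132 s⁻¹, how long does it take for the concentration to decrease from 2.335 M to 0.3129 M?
152.26 s

From ln[A] = ln[A]₀ - k·t: t = ln([A]₀/[A])/k = ln(2.335/0.3129)/0.0132 = ln(7.4624)/0.0132 = 2.0099/0.0132 = 152.26 s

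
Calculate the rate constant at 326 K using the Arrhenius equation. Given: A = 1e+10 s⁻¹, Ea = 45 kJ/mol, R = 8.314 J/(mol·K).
6.16e+02 s⁻¹

k = A·exp(-Ea/(R·T)) = 1e+10·exp(-45000/(8.314·326)) = 1e+10·exp(-16.6029) = 1e+10·6.1580e-08 = 6.16e+02 s⁻¹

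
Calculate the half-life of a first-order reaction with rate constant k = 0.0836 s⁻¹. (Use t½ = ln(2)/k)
8.29 s

t½ = ln(2)/k = 0.6931/0.0836 = 8.29 s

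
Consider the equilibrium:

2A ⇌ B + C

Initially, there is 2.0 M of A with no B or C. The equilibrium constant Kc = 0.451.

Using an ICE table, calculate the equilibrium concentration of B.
[B] = 0.573 M

ICE: [A] = 2.0 − 2x, [B] = [C] = x.
Kc = x²/(2.0 − 2x)² = 0.451 ⇒ √Kc = x/(2.0 − 2x).
x = √0.451·2.0/(1 + 2√0.451) = 0.67157·2.0/2.3431 = 0.57322.
[B] = x = 0.573 M.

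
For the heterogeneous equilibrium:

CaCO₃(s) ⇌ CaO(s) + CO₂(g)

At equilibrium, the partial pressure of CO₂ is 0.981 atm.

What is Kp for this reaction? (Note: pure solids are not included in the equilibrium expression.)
K_p = 0.981

Solids (CaCO₃, CaO) have activity 1 and are excluded.
Kp = P(CO₂) = 0.981.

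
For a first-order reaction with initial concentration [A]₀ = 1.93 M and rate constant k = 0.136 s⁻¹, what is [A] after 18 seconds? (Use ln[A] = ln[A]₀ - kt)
0.1669 M

ln[A] = ln[A]₀ - k·t = ln(1.93) - (0.136)·(18) = 0.6575 - 2.4480 = -1.7905
[A] = e^(-1.7905) = 0.1669 M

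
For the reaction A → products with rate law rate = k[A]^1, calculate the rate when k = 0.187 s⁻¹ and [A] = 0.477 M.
0.0892 M/s

rate = k·[A]^1 = 0.187·(0.477)^1 = 0.187·0.477 = 0.0892 M/s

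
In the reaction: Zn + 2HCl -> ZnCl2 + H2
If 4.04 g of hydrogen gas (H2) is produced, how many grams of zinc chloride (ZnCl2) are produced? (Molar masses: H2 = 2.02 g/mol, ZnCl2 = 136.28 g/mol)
Moles of H2 = 4.04 g ÷ 2.02 g/mol = 2 mol
Mole ratio: 1 mol ZnCl2 / 1 mol H2
Moles of ZnCl2 = 2 × (1/1) = 2 mol
Mass of ZnCl2 = 2 mol × 136.28 g/mol = 272.6 g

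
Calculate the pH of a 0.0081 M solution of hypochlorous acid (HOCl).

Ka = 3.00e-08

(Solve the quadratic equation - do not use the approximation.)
pH = 4.81

x² + Ka×x - Ka×C = 0. Using quadratic formula: [H⁺] = 1.5573e-05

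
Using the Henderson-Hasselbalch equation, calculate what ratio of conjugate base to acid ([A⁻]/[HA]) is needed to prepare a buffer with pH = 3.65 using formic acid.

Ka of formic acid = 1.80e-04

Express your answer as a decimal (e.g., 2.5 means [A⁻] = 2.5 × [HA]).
[A⁻]/[HA] = 0.804

pKa = −log(1.80e-04) = 3.7447. pH = pKa + log([A⁻]/[HA]). 3.65 = 3.7447 + log(ratio). log(ratio) = 3.65 − 3.7447 = -0.0947. ratio = 10^(-0.0947) = 0.804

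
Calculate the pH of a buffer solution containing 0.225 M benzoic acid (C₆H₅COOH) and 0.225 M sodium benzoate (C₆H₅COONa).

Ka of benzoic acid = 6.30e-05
pH = 4.20

pKa = -log(6.30e-05) = 4.20. pH = pKa + log([A⁻]/[HA]) = 4.20 + log(0.225/0.225)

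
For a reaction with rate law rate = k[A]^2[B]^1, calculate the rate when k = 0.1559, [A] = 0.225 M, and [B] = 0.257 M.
0.002028 M/s

rate = k·[A]^2·[B]^1 = 0.1559·(0.225)^2·(0.257)^1 = 0.1559·0.050625·0.257 = 0.002028 M/s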